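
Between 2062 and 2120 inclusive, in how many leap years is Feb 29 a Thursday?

2

Leap years in 2062–2120: 14 of them.
Feb 29 weekday advances by 5 (mod 7) from one leap year to the next four years later (or differs when a century non-leap intervenes).
Leap-day weekdays: 2064:Fri 2068:Wed 2072:Mon 2076:Sat 2080:Thu✓ 2084:Tue 2088:Sun 2092:Fri 2096:Wed 2104:Fri 2108:Wed 2112:Mon 2116:Sat 2120:Thu✓
Thursday: 2080, 2120 → 2.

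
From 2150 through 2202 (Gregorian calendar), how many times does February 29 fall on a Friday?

Leap years in 2150–2202: 12 of them.
Feb 29 weekday advances by 5 (mod 7) from one leap year to the next four years later (or differs when a century non-leap intervenes).
Leap-day weekdays: 2152:Tue 2156:Sun 2160:Fri✓ 2164:Wed 2168:Mon 2172:Sat 2176:Thu 2180:Tue 2184:Sun 2188:Fri✓ 2192:Wed 2196:Mon
Friday: 2160, 2188 → 2.

2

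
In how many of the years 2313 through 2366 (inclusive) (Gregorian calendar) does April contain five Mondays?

15

April has 30 days; it has five Mondays when Monday falls among the first (month-length − 28) days — i.e. when April 1 is one of Monday/Sunday.
April 1 by year: 2313:Tue 2314:Wed 2315:Thu 2316:Sat 2317:Sun✓ 2318:Mon✓ 2319:Tue 2320:Thu 2321:Fri 2322:Sat 2323:Sun✓ 2324:Tue 2325:Wed 2326:Thu 2327:Fri …(24 more)… 2352:Tue 2353:Wed 2354:Thu 2355:Fri 2356:Sun✓ 2357:Mon✓ 2358:Tue 2359:Wed 2360:Fri 2361:Sat 2362:Sun✓ 2363:Mon✓ 2364:Wed 2365:Thu 2366:Fri
Years with five Mondays: 2317, 2318, 2323, 2328, 2329, 2334, 2335, 2340, 2345, 2346, 2351, 2356, 2357, 2362, 2363 → 15.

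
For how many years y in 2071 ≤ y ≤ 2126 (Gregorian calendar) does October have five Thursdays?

October has 31 days; it has five Thursdays when Thursday falls among the first (month-length − 28) days — i.e. when October 1 is one of Thursday/Wednesday/Tuesday.
October 1 by year: 2071:Thu✓ 2072:Sat 2073:Sun 2074:Mon 2075:Tue✓ 2076:Thu✓ 2077:Fri 2078:Sat 2079:Sun 2080:Tue✓ 2081:Wed✓ 2082:Thu✓ 2083:Fri 2084:Sun 2085:Mon …(26 more)… 2112:Sat 2113:Sun 2114:Mon 2115:Tue✓ 2116:Thu✓ 2117:Fri 2118:Sat 2119:Sun 2120:Tue✓ 2121:Wed✓ 2122:Thu✓ 2123:Fri 2124:Sun 2125:Mon 2126:Tue✓
Years with five Thursdays: 2071, 2075, 2076, 2080, 2081, 2082, 2086, 2087, 2092, 2093, 2097, 2098, 2099, 2104, 2105, 2109, 2110, 2111, 2115, 2116, 2120, 2121, 2122, 2126 → 24.

24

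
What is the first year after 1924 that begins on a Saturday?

Jan 1 advances by 2 weekdays after a leap year and by 1 after a common year.
1924: Jan 1 is Tuesday (leap).
1925: Thursday
1926: Friday
1927: Saturday
1927 begins on a Saturday

1927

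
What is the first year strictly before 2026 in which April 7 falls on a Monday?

2025

From one year to the next, a fixed date's weekday advances by 1, or by 2 when a Feb 29 lies between the two dates.
2026: April 7 is Tuesday.
2025: Monday (−1)
April 7 falls on a Monday in 2025.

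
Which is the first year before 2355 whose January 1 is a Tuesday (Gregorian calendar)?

Jan 1 advances by 2 weekdays after a leap year and by 1 after a common year.
2355: Jan 1 is Saturday.
2354: Friday
2353: Thursday
2352: Tuesday (leap)
2352 begins on a Tuesday

2352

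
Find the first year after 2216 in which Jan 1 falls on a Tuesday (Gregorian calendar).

Jan 1 advances by 2 weekdays after a leap year and by 1 after a common year.
2216: Jan 1 is Monday (leap).
2217: Wednesday
2218: Thursday
2219: Friday
2220: Saturday (leap)
2221: Monday
2222: Tuesday
2222 begins on a Tuesday

2222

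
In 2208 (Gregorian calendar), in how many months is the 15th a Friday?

Check the 15th of each month of 2208: Jan 15: Fri, Feb 15: Mon, Mar 15: Tue, Apr 15: Fri, May 15: Sun, Jun 15: Wed, Jul 15: Fri, Aug 15: Mon, Sep 15: Thu, Oct 15: Sat, Nov 15: Tue, Dec 15: Thu.
Friday occurs in January, April, July — 3 months.

3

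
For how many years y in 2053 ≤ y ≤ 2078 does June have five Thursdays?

7

June has 30 days; it has five Thursdays when Thursday falls among the first (month-length − 28) days — i.e. when June 1 is one of Thursday/Wednesday.
June 1 by year: 2053:Sun 2054:Mon 2055:Tue 2056:Thu✓ 2057:Fri 2058:Sat 2059:Sun 2060:Tue 2061:Wed✓ 2062:Thu✓ 2063:Fri 2064:Sun 2065:Mon 2066:Tue 2067:Wed✓ 2068:Fri 2069:Sat 2070:Sun 2071:Mon 2072:Wed✓ 2073:Thu✓ 2074:Fri 2075:Sat 2076:Mon 2077:Tue 2078:Wed✓
Years with five Thursdays: 2056, 2061, 2062, 2067, 2072, 2073, 2078 → 7.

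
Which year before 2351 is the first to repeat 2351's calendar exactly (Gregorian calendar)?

2345

Two years share a calendar iff Jan 1 falls on the same weekday and both are leap or both are common. 2351: Jan 1 is Monday, common year.
2350: Jan 1 Sunday, common
2349: Jan 1 Saturday, common
2348: Jan 1 Thursday, leap
2347: Jan 1 Wednesday, common
2346: Jan 1 Tuesday, common
2345: Jan 1 Monday, common
2345 matches on both conditions.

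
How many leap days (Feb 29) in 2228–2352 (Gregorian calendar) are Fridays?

5

Leap years in 2228–2352: 31 of them.
Feb 29 weekday advances by 5 (mod 7) from one leap year to the next four years later (or differs when a century non-leap intervenes).
Leap-day weekdays: 2228:Fri✓ 2232:Wed 2236:Mon 2240:Sat 2244:Thu 2248:Tue 2252:Sun 2256:Fri✓ 2260:Wed 2264:Mon 2268:Sat 2272:Thu 2276:Tue …(5 more)… 2304:Mon 2308:Sat 2312:Thu 2316:Tue 2320:Sun 2324:Fri✓ 2328:Wed 2332:Mon 2336:Sat 2340:Thu 2344:Tue 2348:Sun 2352:Fri✓
Friday: 2228, 2256, 2284, 2324, 2352 → 5.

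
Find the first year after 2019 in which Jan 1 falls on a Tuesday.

2030

Jan 1 advances by 2 weekdays after a leap year and by 1 after a common year.
2019: Jan 1 is Tuesday.
2020: Wednesday (leap)
2021: Friday
2022: Saturday
2023: Sunday
2024: Monday (leap)
2025: Wednesday
2026: Thursday
2027: Friday
2028: Saturday (leap)
2029: Monday
2030: Tuesday
2030 begins on a Tuesday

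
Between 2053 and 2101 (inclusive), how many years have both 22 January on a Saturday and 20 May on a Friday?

Check each year's weekday for 22 January and 20 May:
  2053: Wed/Tue  2054: Thu/Wed  2055: Fri/Thu  2056: Sat/Sat  2057: Mon/Sun  2058: Tue/Mon  2059: Wed/Tue  2060: Thu/Thu  2061: Sat/Fri ✓  2062: Sun/Sat  2063: Mon/Sun  2064: Tue/Tue  2065: Thu/Wed  2066: Fri/Thu  …(21 more)…  2088: Thu/Thu  2089: Sat/Fri ✓  2090: Sun/Sat  2091: Mon/Sun  2092: Tue/Tue  2093: Thu/Wed  2094: Fri/Thu  2095: Sat/Fri ✓  2096: Sun/Sun  2097: Tue/Mon  2098: Wed/Tue  2099: Thu/Wed  2100: Fri/Thu  2101: Sat/Fri ✓
Both conditions hold in: 2061, 2067, 2078, 2089, 2095, 2101 — 6.

6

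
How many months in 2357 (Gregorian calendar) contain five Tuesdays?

5

A month of length L has five Tuesdays iff its first Tuesday is on day ≤ L−28 (so day 1–3 in a 31-day month, 1–2 in a 30-day month, day 1 in a leap February).
Checking each month of 2357: Jan starts Tue (31d) ✓; Feb starts Fri (28d); Mar starts Fri (31d); Apr starts Mon (30d) ✓; May starts Wed (31d); Jun starts Sat (30d); Jul starts Mon (31d) ✓; Aug starts Thu (31d); Sep starts Sun (30d); Oct starts Tue (31d) ✓; Nov starts Fri (30d); Dec starts Sun (31d) ✓.
Five-Tuesday months: January, April, July, October, December → 5.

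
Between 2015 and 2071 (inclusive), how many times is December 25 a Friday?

9

Track December 25's weekday year by year (advancing +1, or +2 across a Feb 29):
  2015: Fri ✓  2016: Sun (+2)  2017: Mon (+1)  2018: Tue (+1)  2019: Wed (+1)
  2020: Fri (+2) ✓  2021: Sat (+1)  2022: Sun (+1)  2023: Mon (+1)  2024: Wed (+2)
  2025: Thu (+1)  2026: Fri (+1) ✓  2027: Sat (+1)  2028: Mon (+2)  … (29 more years) …
  2058: Wed (+1)  2059: Thu (+1)  2060: Sat (+2)  2061: Sun (+1)  2062: Mon (+1)
  2063: Tue (+1)  2064: Thu (+2)  2065: Fri (+1) ✓  2066: Sat (+1)  2067: Sun (+1)
  2068: Tue (+2)  2069: Wed (+1)  2070: Thu (+1)  2071: Fri (+1) ✓
Friday years: 2015, 2020, 2026, 2037, 2043, 2048, 2054, 2065, 2071 — 9 in total.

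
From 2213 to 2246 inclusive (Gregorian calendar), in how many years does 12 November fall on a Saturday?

Track 12 November's weekday year by year (advancing +1, or +2 across a Feb 29):
  2213: Fri  2214: Sat (+1) ✓  2215: Sun (+1)  2216: Tue (+2)  2217: Wed (+1)
  2218: Thu (+1)  2219: Fri (+1)  2220: Sun (+2)  2221: Mon (+1)  2222: Tue (+1)
  2223: Wed (+1)  2224: Fri (+2)  2225: Sat (+1) ✓  2226: Sun (+1)  … (6 more years) …
  2233: Tue (+1)  2234: Wed (+1)  2235: Thu (+1)  2236: Sat (+2) ✓  2237: Sun (+1)
  2238: Mon (+1)  2239: Tue (+1)  2240: Thu (+2)  2241: Fri (+1)  2242: Sat (+1) ✓
  2243: Sun (+1)  2244: Tue (+2)  2245: Wed (+1)  2246: Thu (+1)
Saturday years: 2214, 2225, 2231, 2236, 2242 — 5 in total.

5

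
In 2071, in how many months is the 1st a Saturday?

Check the 1st of each month of 2071: Jan 1: Thu, Feb 1: Sun, Mar 1: Sun, Apr 1: Wed, May 1: Fri, Jun 1: Mon, Jul 1: Wed, Aug 1: Sat, Sep 1: Tue, Oct 1: Thu, Nov 1: Sun, Dec 1: Tue.
Saturday occurs in August — 1 month.

1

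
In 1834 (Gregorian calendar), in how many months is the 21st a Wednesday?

1

Check the 21st of each month of 1834: Jan 21: Tue, Feb 21: Fri, Mar 21: Fri, Apr 21: Mon, May 21: Wed, Jun 21: Sat, Jul 21: Mon, Aug 21: Thu, Sep 21: Sun, Oct 21: Tue, Nov 21: Fri, Dec 21: Sun.
Wednesday occurs in May — 1 month.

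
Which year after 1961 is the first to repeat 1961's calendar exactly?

Two years share a calendar iff Jan 1 falls on the same weekday and both are leap or both are common. 1961: Jan 1 is Sunday, common year.
1962: Jan 1 Monday, common
1963: Jan 1 Tuesday, common
1964: Jan 1 Wednesday, leap
1965: Jan 1 Friday, common
1966: Jan 1 Saturday, common
1967: Jan 1 Sunday, common
1967 matches on both conditions.

1967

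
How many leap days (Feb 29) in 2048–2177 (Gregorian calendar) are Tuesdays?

Leap years in 2048–2177: 32 of them.
Feb 29 weekday advances by 5 (mod 7) from one leap year to the next four years later (or differs when a century non-leap intervenes).
Leap-day weekdays: 2048:Sat 2052:Thu 2056:Tue✓ 2060:Sun 2064:Fri 2068:Wed 2072:Mon 2076:Sat 2080:Thu 2084:Tue✓ 2088:Sun 2092:Fri 2096:Wed …(6 more)… 2128:Sun 2132:Fri 2136:Wed 2140:Mon 2144:Sat 2148:Thu 2152:Tue✓ 2156:Sun 2160:Fri 2164:Wed 2168:Mon 2172:Sat 2176:Thu
Tuesday: 2056, 2084, 2124, 2152 → 4.

4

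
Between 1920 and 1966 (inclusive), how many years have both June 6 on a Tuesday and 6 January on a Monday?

Check each year's weekday for June 6 and 6 January:
  1920: Sun/Tue  1921: Mon/Thu  1922: Tue/Fri  1923: Wed/Sat  1924: Fri/Sun  1925: Sat/Tue  1926: Sun/Wed  1927: Mon/Thu  1928: Wed/Fri  1929: Thu/Sun  1930: Fri/Mon  1931: Sat/Tue  1932: Mon/Wed  1933: Tue/Fri  …(19 more)…  1953: Sat/Tue  1954: Sun/Wed  1955: Mon/Thu  1956: Wed/Fri  1957: Thu/Sun  1958: Fri/Mon  1959: Sat/Tue  1960: Mon/Wed  1961: Tue/Fri  1962: Wed/Sat  1963: Thu/Sun  1964: Sat/Mon  1965: Sun/Wed  1966: Mon/Thu
Both conditions hold in: no year — 0.

0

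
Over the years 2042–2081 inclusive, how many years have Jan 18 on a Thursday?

6

Track Jan 18's weekday year by year (advancing +1, or +2 across a Feb 29):
  2042: Sat  2043: Sun (+1)  2044: Mon (+1)  2045: Wed (+2)  2046: Thu (+1) ✓
  2047: Fri (+1)  2048: Sat (+1)  2049: Mon (+2)  2050: Tue (+1)  2051: Wed (+1)
  2052: Thu (+1) ✓  2053: Sat (+2)  2054: Sun (+1)  2055: Mon (+1)  … (12 more years) …
  2068: Wed (+1)  2069: Fri (+2)  2070: Sat (+1)  2071: Sun (+1)  2072: Mon (+1)
  2073: Wed (+2)  2074: Thu (+1) ✓  2075: Fri (+1)  2076: Sat (+1)  2077: Mon (+2)
  2078: Tue (+1)  2079: Wed (+1)  2080: Thu (+1) ✓  2081: Sat (+2)
Thursday years: 2046, 2052, 2057, 2063, 2074, 2080 — 6 in total.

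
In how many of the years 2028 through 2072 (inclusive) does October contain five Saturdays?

19

October has 31 days; it has five Saturdays when Saturday falls among the first (month-length − 28) days — i.e. when October 1 is one of Saturday/Friday/Thursday.
October 1 by year: 2028:Sun 2029:Mon 2030:Tue 2031:Wed 2032:Fri✓ 2033:Sat✓ 2034:Sun 2035:Mon 2036:Wed 2037:Thu✓ 2038:Fri✓ 2039:Sat✓ 2040:Mon 2041:Tue 2042:Wed …(15 more)… 2058:Tue 2059:Wed 2060:Fri✓ 2061:Sat✓ 2062:Sun 2063:Mon 2064:Wed 2065:Thu✓ 2066:Fri✓ 2067:Sat✓ 2068:Mon 2069:Tue 2070:Wed 2071:Thu✓ 2072:Sat✓
Years with five Saturdays: 2032, 2033, 2037, 2038, 2039, 2043, 2044, 2048, 2049, 2050, 2054, 2055, 2060, 2061, 2065, 2066, 2067, 2071, 2072 → 19.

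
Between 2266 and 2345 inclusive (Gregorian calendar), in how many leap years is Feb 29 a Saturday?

4

Leap years in 2266–2345: 19 of them.
Feb 29 weekday advances by 5 (mod 7) from one leap year to the next four years later (or differs when a century non-leap intervenes).
Leap-day weekdays: 2268:Sat✓ 2272:Thu 2276:Tue 2280:Sun 2284:Fri 2288:Wed 2292:Mon 2296:Sat✓ 2304:Mon 2308:Sat✓ 2312:Thu 2316:Tue 2320:Sun 2324:Fri 2328:Wed 2332:Mon 2336:Sat✓ 2340:Thu 2344:Tue
Saturday: 2268, 2296, 2308, 2336 → 4.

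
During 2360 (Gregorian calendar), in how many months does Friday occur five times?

A month of length L has five Fridays iff its first Friday is on day ≤ L−28 (so day 1–3 in a 31-day month, 1–2 in a 30-day month, day 1 in a leap February).
Checking each month of 2360: Jan starts Fri (31d) ✓; Feb starts Mon (29d); Mar starts Tue (31d); Apr starts Fri (30d) ✓; May starts Sun (31d); Jun starts Wed (30d); Jul starts Fri (31d) ✓; Aug starts Mon (31d); Sep starts Thu (30d) ✓; Oct starts Sat (31d); Nov starts Tue (30d); Dec starts Thu (31d) ✓.
Five-Friday months: January, April, July, September, December → 5.

5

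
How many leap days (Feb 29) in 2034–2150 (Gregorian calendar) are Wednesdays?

5

Leap years in 2034–2150: 28 of them.
Feb 29 weekday advances by 5 (mod 7) from one leap year to the next four years later (or differs when a century non-leap intervenes).
Leap-day weekdays: 2036:Fri 2040:Wed✓ 2044:Mon 2048:Sat 2052:Thu 2056:Tue 2060:Sun 2064:Fri 2068:Wed✓ 2072:Mon 2076:Sat 2080:Thu 2084:Tue 2088:Sun 2092:Fri 2096:Wed✓ 2104:Fri 2108:Wed✓ 2112:Mon 2116:Sat 2120:Thu 2124:Tue 2128:Sun 2132:Fri 2136:Wed✓ 2140:Mon 2144:Sat 2148:Thu
Wednesday: 2040, 2068, 2096, 2108, 2136 → 5.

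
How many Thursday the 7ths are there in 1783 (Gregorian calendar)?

Check the 7th of each month of 1783: Jan 7: Tue, Feb 7: Fri, Mar 7: Fri, Apr 7: Mon, May 7: Wed, Jun 7: Sat, Jul 7: Mon, Aug 7: Thu, Sep 7: Sun, Oct 7: Tue, Nov 7: Fri, Dec 7: Sun.
Thursday occurs in August — 1 month.

1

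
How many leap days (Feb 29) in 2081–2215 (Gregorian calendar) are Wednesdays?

Leap years in 2081–2215: 31 of them.
Feb 29 weekday advances by 5 (mod 7) from one leap year to the next four years later (or differs when a century non-leap intervenes).
Leap-day weekdays: 2084:Tue 2088:Sun 2092:Fri 2096:Wed✓ 2104:Fri 2108:Wed✓ 2112:Mon 2116:Sat 2120:Thu 2124:Tue 2128:Sun 2132:Fri 2136:Wed✓ …(5 more)… 2160:Fri 2164:Wed✓ 2168:Mon 2172:Sat 2176:Thu 2180:Tue 2184:Sun 2188:Fri 2192:Wed✓ 2196:Mon 2204:Wed✓ 2208:Mon 2212:Sat
Wednesday: 2096, 2108, 2136, 2164, 2192, 2204 → 6.

6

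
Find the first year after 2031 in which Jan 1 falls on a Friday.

2038

Jan 1 advances by 2 weekdays after a leap year and by 1 after a common year.
2031: Jan 1 is Wednesday.
2032: Thursday (leap)
2033: Saturday
2034: Sunday
2035: Monday
2036: Tuesday (leap)
2037: Thursday
2038: Friday
2038 begins on a Friday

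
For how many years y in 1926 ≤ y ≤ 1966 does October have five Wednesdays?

October has 31 days; it has five Wednesdays when Wednesday falls among the first (month-length − 28) days — i.e. when October 1 is one of Wednesday/Tuesday/Monday.
October 1 by year: 1926:Fri 1927:Sat 1928:Mon✓ 1929:Tue✓ 1930:Wed✓ 1931:Thu 1932:Sat 1933:Sun 1934:Mon✓ 1935:Tue✓ 1936:Thu 1937:Fri 1938:Sat 1939:Sun 1940:Tue✓ …(11 more)… 1952:Wed✓ 1953:Thu 1954:Fri 1955:Sat 1956:Mon✓ 1957:Tue✓ 1958:Wed✓ 1959:Thu 1960:Sat 1961:Sun 1962:Mon✓ 1963:Tue✓ 1964:Thu 1965:Fri 1966:Sat
Years with five Wednesdays: 1928, 1929, 1930, 1934, 1935, 1940, 1941, 1945, 1946, 1947, 1951, 1952, 1956, 1957, 1958, 1962, 1963 → 17.

17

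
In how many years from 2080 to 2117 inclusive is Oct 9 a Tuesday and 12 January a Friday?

4

Check each year's weekday for Oct 9 and 12 January:
  2080: Wed/Fri  2081: Thu/Sun  2082: Fri/Mon  2083: Sat/Tue  2084: Mon/Wed  2085: Tue/Fri ✓  2086: Wed/Sat  2087: Thu/Sun  2088: Sat/Mon  2089: Sun/Wed  2090: Mon/Thu  2091: Tue/Fri ✓  2092: Thu/Sat  2093: Fri/Mon  …(10 more)…  2104: Thu/Sat  2105: Fri/Mon  2106: Sat/Tue  2107: Sun/Wed  2108: Tue/Thu  2109: Wed/Sat  2110: Thu/Sun  2111: Fri/Mon  2112: Sun/Tue  2113: Mon/Thu  2114: Tue/Fri ✓  2115: Wed/Sat  2116: Fri/Sun  2117: Sat/Tue
Both conditions hold in: 2085, 2091, 2103, 2114 — 4.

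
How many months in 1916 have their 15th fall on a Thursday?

Check the 15th of each month of 1916: Jan 15: Sat, Feb 15: Tue, Mar 15: Wed, Apr 15: Sat, May 15: Mon, Jun 15: Thu, Jul 15: Sat, Aug 15: Tue, Sep 15: Fri, Oct 15: Sun, Nov 15: Wed, Dec 15: Fri.
Thursday occurs in June — 1 month.

1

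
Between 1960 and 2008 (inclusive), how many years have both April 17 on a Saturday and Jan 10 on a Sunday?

Check each year's weekday for April 17 and Jan 10:
  1960: Sun/Sun  1961: Mon/Tue  1962: Tue/Wed  1963: Wed/Thu  1964: Fri/Fri  1965: Sat/Sun ✓  1966: Sun/Mon  1967: Mon/Tue  1968: Wed/Wed  1969: Thu/Fri  1970: Fri/Sat  1971: Sat/Sun ✓  1972: Mon/Mon  1973: Tue/Wed  …(21 more)…  1995: Mon/Tue  1996: Wed/Wed  1997: Thu/Fri  1998: Fri/Sat  1999: Sat/Sun ✓  2000: Mon/Mon  2001: Tue/Wed  2002: Wed/Thu  2003: Thu/Fri  2004: Sat/Sat  2005: Sun/Mon  2006: Mon/Tue  2007: Tue/Wed  2008: Thu/Thu
Both conditions hold in: 1965, 1971, 1982, 1993, 1999 — 5.

5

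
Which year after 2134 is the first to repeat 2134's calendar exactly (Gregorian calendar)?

2145

Two years share a calendar iff Jan 1 falls on the same weekday and both are leap or both are common. 2134: Jan 1 is Friday, common year.
2135: Jan 1 Saturday, common
2136: Jan 1 Sunday, leap
2137: Jan 1 Tuesday, common
2138: Jan 1 Wednesday, common
2139: Jan 1 Thursday, common
2140: Jan 1 Friday, leap
2141: Jan 1 Sunday, common
2142: Jan 1 Monday, common
2143: Jan 1 Tuesday, common
2144: Jan 1 Wednesday, leap
2145: Jan 1 Friday, common
2145 matches on both conditions.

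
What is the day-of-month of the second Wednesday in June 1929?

12

June 1, 1929 is a Saturday, so the first Wednesday is the 5th.
The second Wednesday is 5 + 7 = 12.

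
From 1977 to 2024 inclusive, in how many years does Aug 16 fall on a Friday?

Track Aug 16's weekday year by year (advancing +1, or +2 across a Feb 29):
  1977: Tue  1978: Wed (+1)  1979: Thu (+1)  1980: Sat (+2)  1981: Sun (+1)
  1982: Mon (+1)  1983: Tue (+1)  1984: Thu (+2)  1985: Fri (+1) ✓  1986: Sat (+1)
  1987: Sun (+1)  1988: Tue (+2)  1989: Wed (+1)  1990: Thu (+1)  … (20 more years) …
  2011: Tue (+1)  2012: Thu (+2)  2013: Fri (+1) ✓  2014: Sat (+1)  2015: Sun (+1)
  2016: Tue (+2)  2017: Wed (+1)  2018: Thu (+1)  2019: Fri (+1) ✓  2020: Sun (+2)
  2021: Mon (+1)  2022: Tue (+1)  2023: Wed (+1)  2024: Fri (+2) ✓
Friday years: 1985, 1991, 1996, 2002, 2013, 2019, 2024 — 7 in total.

7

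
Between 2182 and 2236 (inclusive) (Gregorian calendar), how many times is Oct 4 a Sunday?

8

Track Oct 4's weekday year by year (advancing +1, or +2 across a Feb 29):
  2182: Fri  2183: Sat (+1)  2184: Mon (+2)  2185: Tue (+1)  2186: Wed (+1)
  2187: Thu (+1)  2188: Sat (+2)  2189: Sun (+1) ✓  2190: Mon (+1)  2191: Tue (+1)
  2192: Thu (+2)  2193: Fri (+1)  2194: Sat (+1)  2195: Sun (+1) ✓  … (27 more years) …
  2223: Sat (+1)  2224: Mon (+2)  2225: Tue (+1)  2226: Wed (+1)  2227: Thu (+1)
  2228: Sat (+2)  2229: Sun (+1) ✓  2230: Mon (+1)  2231: Tue (+1)  2232: Thu (+2)
  2233: Fri (+1)  2234: Sat (+1)  2235: Sun (+1) ✓  2236: Tue (+2)
Sunday years: 2189, 2195, 2201, 2207, 2212, 2218, 2229, 2235 — 8 in total.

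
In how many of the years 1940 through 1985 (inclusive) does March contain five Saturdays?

March has 31 days; it has five Saturdays when Saturday falls among the first (month-length − 28) days — i.e. when March 1 is one of Saturday/Friday/Thursday.
March 1 by year: 1940:Fri✓ 1941:Sat✓ 1942:Sun 1943:Mon 1944:Wed 1945:Thu✓ 1946:Fri✓ 1947:Sat✓ 1948:Mon 1949:Tue 1950:Wed 1951:Thu✓ 1952:Sat✓ 1953:Sun 1954:Mon …(16 more)… 1971:Mon 1972:Wed 1973:Thu✓ 1974:Fri✓ 1975:Sat✓ 1976:Mon 1977:Tue 1978:Wed 1979:Thu✓ 1980:Sat✓ 1981:Sun 1982:Mon 1983:Tue 1984:Thu✓ 1985:Fri✓
Years with five Saturdays: 1940, 1941, 1945, 1946, 1947, 1951, 1952, 1956, 1957, 1958, 1962, 1963, 1968, 1969, 1973, 1974, 1975, 1979, 1980, 1984, 1985 → 21.

21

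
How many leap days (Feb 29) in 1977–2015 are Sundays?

1

Leap years in 1977–2015: 9 of them.
Feb 29 weekday advances by 5 (mod 7) from one leap year to the next four years later (or differs when a century non-leap intervenes).
Leap-day weekdays: 1980:Fri 1984:Wed 1988:Mon 1992:Sat 1996:Thu 2000:Tue 2004:Sun✓ 2008:Fri 2012:Wed
Sunday: 2004 → 1.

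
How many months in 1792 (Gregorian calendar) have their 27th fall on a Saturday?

1

Check the 27th of each month of 1792: Jan 27: Fri, Feb 27: Mon, Mar 27: Tue, Apr 27: Fri, May 27: Sun, Jun 27: Wed, Jul 27: Fri, Aug 27: Mon, Sep 27: Thu, Oct 27: Sat, Nov 27: Tue, Dec 27: Thu.
Saturday occurs in October — 1 month.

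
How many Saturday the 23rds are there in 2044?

3

Check the 23rd of each month of 2044: Jan 23: Sat, Feb 23: Tue, Mar 23: Wed, Apr 23: Sat, May 23: Mon, Jun 23: Thu, Jul 23: Sat, Aug 23: Tue, Sep 23: Fri, Oct 23: Sun, Nov 23: Wed, Dec 23: Fri.
Saturday occurs in January, April, July — 3 months.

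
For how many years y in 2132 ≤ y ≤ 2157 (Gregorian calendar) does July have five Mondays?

10

July has 31 days; it has five Mondays when Monday falls among the first (month-length − 28) days — i.e. when July 1 is one of Monday/Sunday/Saturday.
July 1 by year: 2132:Tue 2133:Wed 2134:Thu 2135:Fri 2136:Sun✓ 2137:Mon✓ 2138:Tue 2139:Wed 2140:Fri 2141:Sat✓ 2142:Sun✓ 2143:Mon✓ 2144:Wed 2145:Thu 2146:Fri 2147:Sat✓ 2148:Mon✓ 2149:Tue 2150:Wed 2151:Thu 2152:Sat✓ 2153:Sun✓ 2154:Mon✓ 2155:Tue 2156:Thu 2157:Fri
Years with five Mondays: 2136, 2137, 2141, 2142, 2143, 2147, 2148, 2152, 2153, 2154 → 10.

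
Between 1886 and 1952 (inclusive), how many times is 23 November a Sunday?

9

Track 23 November's weekday year by year (advancing +1, or +2 across a Feb 29):
  1886: Tue  1887: Wed (+1)  1888: Fri (+2)  1889: Sat (+1)  1890: Sun (+1) ✓
  1891: Mon (+1)  1892: Wed (+2)  1893: Thu (+1)  1894: Fri (+1)  1895: Sat (+1)
  1896: Mon (+2)  1897: Tue (+1)  1898: Wed (+1)  1899: Thu (+1)  … (39 more years) …
  1939: Thu (+1)  1940: Sat (+2)  1941: Sun (+1) ✓  1942: Mon (+1)  1943: Tue (+1)
  1944: Thu (+2)  1945: Fri (+1)  1946: Sat (+1)  1947: Sun (+1) ✓  1948: Tue (+2)
  1949: Wed (+1)  1950: Thu (+1)  1951: Fri (+1)  1952: Sun (+2) ✓
Sunday years: 1890, 1902, 1913, 1919, 1924, 1930, 1941, 1947, 1952 — 9 in total.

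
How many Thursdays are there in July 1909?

5

July 1909 has 31 days and begins on Thursday.
The first Thursday is July 1.
Thursdays fall on 1, 8, 15, 22, 29 — that's 5.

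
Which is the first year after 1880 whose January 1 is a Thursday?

Jan 1 advances by 2 weekdays after a leap year and by 1 after a common year.
1880: Jan 1 is Thursday (leap).
1881: Saturday
1882: Sunday
1883: Monday
1884: Tuesday (leap)
1885: Thursday
1885 begins on a Thursday

1885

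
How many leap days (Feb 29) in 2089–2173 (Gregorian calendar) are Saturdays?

3

Leap years in 2089–2173: 20 of them.
Feb 29 weekday advances by 5 (mod 7) from one leap year to the next four years later (or differs when a century non-leap intervenes).
Leap-day weekdays: 2092:Fri 2096:Wed 2104:Fri 2108:Wed 2112:Mon 2116:Sat✓ 2120:Thu 2124:Tue 2128:Sun 2132:Fri 2136:Wed 2140:Mon 2144:Sat✓ 2148:Thu 2152:Tue 2156:Sun 2160:Fri 2164:Wed 2168:Mon 2172:Sat✓
Saturday: 2116, 2144, 2172 → 3.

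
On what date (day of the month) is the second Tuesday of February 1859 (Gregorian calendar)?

February 1, 1859 is a Tuesday, so the first Tuesday is the 1st.
The second Tuesday is 1 + 7 = 8.

8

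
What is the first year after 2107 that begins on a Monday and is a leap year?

2120

Jan 1 advances by 2 weekdays after a leap year and by 1 after a common year.
2107: Jan 1 is Saturday.
2108: Sunday (leap)
2109: Tuesday
2110: Wednesday
2111: Thursday
2112: Friday (leap)
2113: Sunday
2114: Monday
2115: Tuesday
2116: Wednesday (leap)
2117: Friday
2118: Saturday
2119: Sunday
2120: Monday (leap)
2120 begins on a Monday and is a leap year.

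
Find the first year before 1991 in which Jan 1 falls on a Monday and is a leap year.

Jan 1 advances by 2 weekdays after a leap year and by 1 after a common year.
1991: Jan 1 is Tuesday.
1990: Monday
1989: Sunday
1988: Friday (leap)
1987: Thursday
1986: Wednesday
1985: Tuesday
1984: Sunday (leap)
1983: Saturday
1982: Friday
1981: Thursday
1980: Tuesday (leap)
1979: Monday
1978: Sunday
1977: Saturday
1976: Thursday (leap)
1975: Wednesday
1974: Tuesday
1973: Monday
1972: Saturday (leap)
1971: Friday
1970: Thursday
1969: Wednesday
1968: Monday (leap)
1968 begins on a Monday and is a leap year.

1968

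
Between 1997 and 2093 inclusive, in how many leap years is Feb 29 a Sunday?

4

Leap years in 1997–2093: 24 of them.
Feb 29 weekday advances by 5 (mod 7) from one leap year to the next four years later (or differs when a century non-leap intervenes).
Leap-day weekdays: 2000:Tue 2004:Sun✓ 2008:Fri 2012:Wed 2016:Mon 2020:Sat 2024:Thu 2028:Tue 2032:Sun✓ 2036:Fri 2040:Wed 2044:Mon 2048:Sat 2052:Thu 2056:Tue 2060:Sun✓ 2064:Fri 2068:Wed 2072:Mon 2076:Sat 2080:Thu 2084:Tue 2088:Sun✓ 2092:Fri
Sunday: 2004, 2032, 2060, 2088 → 4.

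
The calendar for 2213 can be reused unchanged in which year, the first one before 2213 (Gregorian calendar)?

2202

Two years share a calendar iff Jan 1 falls on the same weekday and both are leap or both are common. 2213: Jan 1 is Friday, common year.
2212: Jan 1 Wednesday, leap
2211: Jan 1 Tuesday, common
2210: Jan 1 Monday, common
2209: Jan 1 Sunday, common
2208: Jan 1 Friday, leap
2207: Jan 1 Thursday, common
2206: Jan 1 Wednesday, common
2205: Jan 1 Tuesday, common
2204: Jan 1 Sunday, leap
2203: Jan 1 Saturday, common
2202: Jan 1 Friday, common
2202 matches on both conditions.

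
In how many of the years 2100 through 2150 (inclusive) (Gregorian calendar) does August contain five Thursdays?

21

August has 31 days; it has five Thursdays when Thursday falls among the first (month-length − 28) days — i.e. when August 1 is one of Thursday/Wednesday/Tuesday.
August 1 by year: 2100:Sun 2101:Mon 2102:Tue✓ 2103:Wed✓ 2104:Fri 2105:Sat 2106:Sun 2107:Mon 2108:Wed✓ 2109:Thu✓ 2110:Fri 2111:Sat 2112:Mon 2113:Tue✓ 2114:Wed✓ …(21 more)… 2136:Wed✓ 2137:Thu✓ 2138:Fri 2139:Sat 2140:Mon 2141:Tue✓ 2142:Wed✓ 2143:Thu✓ 2144:Sat 2145:Sun 2146:Mon 2147:Tue✓ 2148:Thu✓ 2149:Fri 2150:Sat
Years with five Thursdays: 2102, 2103, 2108, 2109, 2113, 2114, 2115, 2119, 2120, 2124, 2125, 2126, 2130, 2131, 2136, 2137, 2141, 2142, 2143, 2147, 2148 → 21.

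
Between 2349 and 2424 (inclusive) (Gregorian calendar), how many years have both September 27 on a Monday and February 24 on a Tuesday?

2

Check each year's weekday for September 27 and February 24:
  2349: Tue/Thu  2350: Wed/Fri  2351: Thu/Sat  2352: Sat/Sun  2353: Sun/Tue  2354: Mon/Wed  2355: Tue/Thu  2356: Thu/Fri  2357: Fri/Sun  2358: Sat/Mon  2359: Sun/Tue  2360: Tue/Wed  2361: Wed/Fri  2362: Thu/Sat  …(48 more)…  2411: Tue/Thu  2412: Thu/Fri  2413: Fri/Sun  2414: Sat/Mon  2415: Sun/Tue  2416: Tue/Wed  2417: Wed/Fri  2418: Thu/Sat  2419: Fri/Sun  2420: Sun/Mon  2421: Mon/Wed  2422: Tue/Thu  2423: Wed/Fri  2424: Fri/Sat
Both conditions hold in: 2376, 2404 — 2.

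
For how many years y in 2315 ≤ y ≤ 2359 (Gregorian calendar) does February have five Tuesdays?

2

February has 28 days (29 in leap years); it has five Tuesdays when Tuesday falls among the first (month-length − 28) days — i.e. when February 1 is Tuesday in a leap year (never in a common year).
February 1 by year: 2315:Mon 2316:Tue✓ 2317:Thu 2318:Fri 2319:Sat 2320:Sun 2321:Tue 2322:Wed 2323:Thu 2324:Fri 2325:Sun 2326:Mon 2327:Tue 2328:Wed 2329:Fri …(15 more)… 2345:Thu 2346:Fri 2347:Sat 2348:Sun 2349:Tue 2350:Wed 2351:Thu 2352:Fri 2353:Sun 2354:Mon 2355:Tue 2356:Wed 2357:Fri 2358:Sat 2359:Sun
Years with five Tuesdays: 2316, 2344 → 2.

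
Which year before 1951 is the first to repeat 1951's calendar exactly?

1945

Two years share a calendar iff Jan 1 falls on the same weekday and both are leap or both are common. 1951: Jan 1 is Monday, common year.
1950: Jan 1 Sunday, common
1949: Jan 1 Saturday, common
1948: Jan 1 Thursday, leap
1947: Jan 1 Wednesday, common
1946: Jan 1 Tuesday, common
1945: Jan 1 Monday, common
1945 matches on both conditions.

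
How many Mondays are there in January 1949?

5

January 1949 has 31 days and begins on Saturday.
The first Monday is January 3.
Mondays fall on 3, 10, 17, 24, 31 — that's 5.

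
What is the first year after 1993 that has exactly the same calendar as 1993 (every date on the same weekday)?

1999

Two years share a calendar iff Jan 1 falls on the same weekday and both are leap or both are common. 1993: Jan 1 is Friday, common year.
1994: Jan 1 Saturday, common
1995: Jan 1 Sunday, common
1996: Jan 1 Monday, leap
1997: Jan 1 Wednesday, common
1998: Jan 1 Thursday, common
1999: Jan 1 Friday, common
1999 matches on both conditions.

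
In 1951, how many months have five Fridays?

A month of length L has five Fridays iff its first Friday is on day ≤ L−28 (so day 1–3 in a 31-day month, 1–2 in a 30-day month, day 1 in a leap February).
Checking each month of 1951: Jan starts Mon (31d); Feb starts Thu (28d); Mar starts Thu (31d) ✓; Apr starts Sun (30d); May starts Tue (31d); Jun starts Fri (30d) ✓; Jul starts Sun (31d); Aug starts Wed (31d) ✓; Sep starts Sat (30d); Oct starts Mon (31d); Nov starts Thu (30d) ✓; Dec starts Sat (31d).
Five-Friday months: March, June, August, November → 4.

4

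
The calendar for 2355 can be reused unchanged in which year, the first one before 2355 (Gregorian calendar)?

Two years share a calendar iff Jan 1 falls on the same weekday and both are leap or both are common. 2355: Jan 1 is Saturday, common year.
2354: Jan 1 Friday, common
2353: Jan 1 Thursday, common
2352: Jan 1 Tuesday, leap
2351: Jan 1 Monday, common
2350: Jan 1 Sunday, common
2349: Jan 1 Saturday, common
2349 matches on both conditions.

2349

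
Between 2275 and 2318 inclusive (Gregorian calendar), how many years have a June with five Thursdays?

June has 30 days; it has five Thursdays when Thursday falls among the first (month-length − 28) days — i.e. when June 1 is one of Thursday/Wednesday.
June 1 by year: 2275:Tue 2276:Thu✓ 2277:Fri 2278:Sat 2279:Sun 2280:Tue 2281:Wed✓ 2282:Thu✓ 2283:Fri 2284:Sun 2285:Mon 2286:Tue 2287:Wed✓ 2288:Fri 2289:Sat …(14 more)… 2304:Wed✓ 2305:Thu✓ 2306:Fri 2307:Sat 2308:Mon 2309:Tue 2310:Wed✓ 2311:Thu✓ 2312:Sat 2313:Sun 2314:Mon 2315:Tue 2316:Thu✓ 2317:Fri 2318:Sat
Years with five Thursdays: 2276, 2281, 2282, 2287, 2292, 2293, 2298, 2299, 2304, 2305, 2310, 2311, 2316 → 13.

13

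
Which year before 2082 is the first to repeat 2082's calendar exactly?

Two years share a calendar iff Jan 1 falls on the same weekday and both are leap or both are common. 2082: Jan 1 is Thursday, common year.
2081: Jan 1 Wednesday, common
2080: Jan 1 Monday, leap
2079: Jan 1 Sunday, common
2078: Jan 1 Saturday, common
2077: Jan 1 Friday, common
2076: Jan 1 Wednesday, leap
2075: Jan 1 Tuesday, common
2074: Jan 1 Monday, common
2073: Jan 1 Sunday, common
2072: Jan 1 Friday, leap
2071: Jan 1 Thursday, common
2071 matches on both conditions.

2071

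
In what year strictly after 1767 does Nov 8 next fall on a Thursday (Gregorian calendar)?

1770

From one year to the next, a fixed date's weekday advances by 1, or by 2 when a Feb 29 lies between the two dates.
1767: November 8 is Sunday.
1768: Tuesday (+2)
1769: Wednesday (+1)
1770: Thursday (+1)
Nov 8 falls on a Thursday in 1770.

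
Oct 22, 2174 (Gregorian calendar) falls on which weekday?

January 1, 2174 is a Saturday.
October 22 is day 295 of the year, i.e. 294 days after Jan 1.
294 mod 7 = 0, so advance 0 weekdays from Saturday: Saturday.

Saturday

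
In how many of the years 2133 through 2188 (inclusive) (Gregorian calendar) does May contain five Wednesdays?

24

May has 31 days; it has five Wednesdays when Wednesday falls among the first (month-length − 28) days — i.e. when May 1 is one of Wednesday/Tuesday/Monday.
May 1 by year: 2133:Fri 2134:Sat 2135:Sun 2136:Tue✓ 2137:Wed✓ 2138:Thu 2139:Fri 2140:Sun 2141:Mon✓ 2142:Tue✓ 2143:Wed✓ 2144:Fri 2145:Sat 2146:Sun 2147:Mon✓ …(26 more)… 2174:Sun 2175:Mon✓ 2176:Wed✓ 2177:Thu 2178:Fri 2179:Sat 2180:Mon✓ 2181:Tue✓ 2182:Wed✓ 2183:Thu 2184:Sat 2185:Sun 2186:Mon✓ 2187:Tue✓ 2188:Thu
Years with five Wednesdays: 2136, 2137, 2141, 2142, 2143, 2147, 2148, 2152, 2153, 2154, 2158, 2159, 2164, 2165, 2169, 2170, 2171, 2175, 2176, 2180, 2181, 2182, 2186, 2187 → 24.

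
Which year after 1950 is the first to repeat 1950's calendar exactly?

Two years share a calendar iff Jan 1 falls on the same weekday and both are leap or both are common. 1950: Jan 1 is Sunday, common year.
1951: Jan 1 Monday, common
1952: Jan 1 Tuesday, leap
1953: Jan 1 Thursday, common
1954: Jan 1 Friday, common
1955: Jan 1 Saturday, common
1956: Jan 1 Sunday, leap
1957: Jan 1 Tuesday, common
1958: Jan 1 Wednesday, common
1959: Jan 1 Thursday, common
1960: Jan 1 Friday, leap
1961: Jan 1 Sunday, common
1961 matches on both conditions.

1961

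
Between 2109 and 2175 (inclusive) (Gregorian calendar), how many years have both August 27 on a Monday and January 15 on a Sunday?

Check each year's weekday for August 27 and January 15:
  2109: Tue/Tue  2110: Wed/Wed  2111: Thu/Thu  2112: Sat/Fri  2113: Sun/Sun  2114: Mon/Mon  2115: Tue/Tue  2116: Thu/Wed  2117: Fri/Fri  2118: Sat/Sat  2119: Sun/Sun  2120: Tue/Mon  2121: Wed/Wed  2122: Thu/Thu  …(39 more)…  2162: Fri/Fri  2163: Sat/Sat  2164: Mon/Sun ✓  2165: Tue/Tue  2166: Wed/Wed  2167: Thu/Thu  2168: Sat/Fri  2169: Sun/Sun  2170: Mon/Mon  2171: Tue/Tue  2172: Thu/Wed  2173: Fri/Fri  2174: Sat/Sat  2175: Sun/Sun
Both conditions hold in: 2136, 2164 — 2.

2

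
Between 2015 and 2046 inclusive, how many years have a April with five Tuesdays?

8

April has 30 days; it has five Tuesdays when Tuesday falls among the first (month-length − 28) days — i.e. when April 1 is one of Tuesday/Monday.
April 1 by year: 2015:Wed 2016:Fri 2017:Sat 2018:Sun 2019:Mon✓ 2020:Wed 2021:Thu 2022:Fri 2023:Sat 2024:Mon✓ 2025:Tue✓ 2026:Wed 2027:Thu 2028:Sat 2029:Sun 2030:Mon✓ 2031:Tue✓ 2032:Thu 2033:Fri 2034:Sat 2035:Sun 2036:Tue✓ 2037:Wed 2038:Thu 2039:Fri 2040:Sun 2041:Mon✓ 2042:Tue✓ 2043:Wed 2044:Fri 2045:Sat 2046:Sun
Years with five Tuesdays: 2019, 2024, 2025, 2030, 2031, 2036, 2041, 2042 → 8.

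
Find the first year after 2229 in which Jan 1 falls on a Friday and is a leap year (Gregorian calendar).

2236

Jan 1 advances by 2 weekdays after a leap year and by 1 after a common year.
2229: Jan 1 is Thursday.
2230: Friday
2231: Saturday
2232: Sunday (leap)
2233: Tuesday
2234: Wednesday
2235: Thursday
2236: Friday (leap)
2236 begins on a Friday and is a leap year.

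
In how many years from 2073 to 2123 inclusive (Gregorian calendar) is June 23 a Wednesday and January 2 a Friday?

Check each year's weekday for June 23 and January 2:
  2073: Fri/Mon  2074: Sat/Tue  2075: Sun/Wed  2076: Tue/Thu  2077: Wed/Sat  2078: Thu/Sun  2079: Fri/Mon  2080: Sun/Tue  2081: Mon/Thu  2082: Tue/Fri  2083: Wed/Sat  2084: Fri/Sun  2085: Sat/Tue  2086: Sun/Wed  …(23 more)…  2110: Mon/Thu  2111: Tue/Fri  2112: Thu/Sat  2113: Fri/Mon  2114: Sat/Tue  2115: Sun/Wed  2116: Tue/Thu  2117: Wed/Sat  2118: Thu/Sun  2119: Fri/Mon  2120: Sun/Tue  2121: Mon/Thu  2122: Tue/Fri  2123: Wed/Sat
Both conditions hold in: 2088 — 1.

1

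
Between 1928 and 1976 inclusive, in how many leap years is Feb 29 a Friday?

Leap years in 1928–1976: 13 of them.
Feb 29 weekday advances by 5 (mod 7) from one leap year to the next four years later (or differs when a century non-leap intervenes).
Leap-day weekdays: 1928:Wed 1932:Mon 1936:Sat 1940:Thu 1944:Tue 1948:Sun 1952:Fri✓ 1956:Wed 1960:Mon 1964:Sat 1968:Thu 1972:Tue 1976:Sun
Friday: 1952 → 1.

1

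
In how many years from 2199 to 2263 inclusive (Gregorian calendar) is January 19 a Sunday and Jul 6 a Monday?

2

Check each year's weekday for January 19 and Jul 6:
  2199: Sat/Sat  2200: Sun/Sun  2201: Mon/Mon  2202: Tue/Tue  2203: Wed/Wed  2204: Thu/Fri  2205: Sat/Sat  2206: Sun/Sun  2207: Mon/Mon  2208: Tue/Wed  2209: Thu/Thu  2210: Fri/Fri  2211: Sat/Sat  2212: Sun/Mon ✓  …(37 more)…  2250: Sat/Sat  2251: Sun/Sun  2252: Mon/Tue  2253: Wed/Wed  2254: Thu/Thu  2255: Fri/Fri  2256: Sat/Sun  2257: Mon/Mon  2258: Tue/Tue  2259: Wed/Wed  2260: Thu/Fri  2261: Sat/Sat  2262: Sun/Sun  2263: Mon/Mon
Both conditions hold in: 2212, 2240 — 2.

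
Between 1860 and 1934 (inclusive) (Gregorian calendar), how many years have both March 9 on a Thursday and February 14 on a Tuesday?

9

Check each year's weekday for March 9 and February 14:
  1860: Fri/Tue  1861: Sat/Thu  1862: Sun/Fri  1863: Mon/Sat  1864: Wed/Sun  1865: Thu/Tue ✓  1866: Fri/Wed  1867: Sat/Thu  1868: Mon/Fri  1869: Tue/Sun  1870: Wed/Mon  1871: Thu/Tue ✓  1872: Sat/Wed  1873: Sun/Fri  …(47 more)…  1921: Wed/Mon  1922: Thu/Tue ✓  1923: Fri/Wed  1924: Sun/Thu  1925: Mon/Sat  1926: Tue/Sun  1927: Wed/Mon  1928: Fri/Tue  1929: Sat/Thu  1930: Sun/Fri  1931: Mon/Sat  1932: Wed/Sun  1933: Thu/Tue ✓  1934: Fri/Wed
Both conditions hold in: 1865, 1871, 1882, 1893, 1899, 1905, 1911, 1922, 1933 — 9.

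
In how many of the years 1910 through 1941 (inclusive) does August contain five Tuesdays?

August has 31 days; it has five Tuesdays when Tuesday falls among the first (month-length − 28) days — i.e. when August 1 is one of Tuesday/Monday/Sunday.
August 1 by year: 1910:Mon✓ 1911:Tue✓ 1912:Thu 1913:Fri 1914:Sat 1915:Sun✓ 1916:Tue✓ 1917:Wed 1918:Thu 1919:Fri 1920:Sun✓ 1921:Mon✓ 1922:Tue✓ 1923:Wed 1924:Fri 1925:Sat 1926:Sun✓ 1927:Mon✓ 1928:Wed 1929:Thu 1930:Fri 1931:Sat 1932:Mon✓ 1933:Tue✓ 1934:Wed 1935:Thu 1936:Sat 1937:Sun✓ 1938:Mon✓ 1939:Tue✓ 1940:Thu 1941:Fri
Years with five Tuesdays: 1910, 1911, 1915, 1916, 1920, 1921, 1922, 1926, 1927, 1932, 1933, 1937, 1938, 1939 → 14.

14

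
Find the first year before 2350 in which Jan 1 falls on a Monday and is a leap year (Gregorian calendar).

2340

Jan 1 advances by 2 weekdays after a leap year and by 1 after a common year.
2350: Jan 1 is Sunday.
2349: Saturday
2348: Thursday (leap)
2347: Wednesday
2346: Tuesday
2345: Monday
2344: Saturday (leap)
2343: Friday
2342: Thursday
2341: Wednesday
2340: Monday (leap)
2340 begins on a Monday and is a leap year.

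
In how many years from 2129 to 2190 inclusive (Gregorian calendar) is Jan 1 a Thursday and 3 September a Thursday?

7

Check each year's weekday for Jan 1 and 3 September:
  2129: Sat/Sat  2130: Sun/Sun  2131: Mon/Mon  2132: Tue/Wed  2133: Thu/Thu ✓  2134: Fri/Fri  2135: Sat/Sat  2136: Sun/Mon  2137: Tue/Tue  2138: Wed/Wed  2139: Thu/Thu ✓  2140: Fri/Sat  2141: Sun/Sun  2142: Mon/Mon  …(34 more)…  2177: Wed/Wed  2178: Thu/Thu ✓  2179: Fri/Fri  2180: Sat/Sun  2181: Mon/Mon  2182: Tue/Tue  2183: Wed/Wed  2184: Thu/Fri  2185: Sat/Sat  2186: Sun/Sun  2187: Mon/Mon  2188: Tue/Wed  2189: Thu/Thu ✓  2190: Fri/Fri
Both conditions hold in: 2133, 2139, 2150, 2161, 2167, 2178, 2189 — 7.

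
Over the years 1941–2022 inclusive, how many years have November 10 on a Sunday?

11

Track November 10's weekday year by year (advancing +1, or +2 across a Feb 29):
  1941: Mon  1942: Tue (+1)  1943: Wed (+1)  1944: Fri (+2)  1945: Sat (+1)
  1946: Sun (+1) ✓  1947: Mon (+1)  1948: Wed (+2)  1949: Thu (+1)  1950: Fri (+1)
  1951: Sat (+1)  1952: Mon (+2)  1953: Tue (+1)  1954: Wed (+1)  … (54 more years) …
  2009: Tue (+1)  2010: Wed (+1)  2011: Thu (+1)  2012: Sat (+2)  2013: Sun (+1) ✓
  2014: Mon (+1)  2015: Tue (+1)  2016: Thu (+2)  2017: Fri (+1)  2018: Sat (+1)
  2019: Sun (+1) ✓  2020: Tue (+2)  2021: Wed (+1)  2022: Thu (+1)
Sunday years: 1946, 1957, 1963, 1968, 1974, 1985, 1991, 1996, 2002, 2013, 2019 — 11 in total.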